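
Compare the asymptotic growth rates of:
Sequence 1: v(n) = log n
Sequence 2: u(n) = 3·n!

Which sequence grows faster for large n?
Comparing growth rates:
Growth-rate hierarchy: log n ≺ any polynomial ≺ any exponential cⁿ (c>1) ≺ n! ≺ nⁿ.
factorial dominates logarithmic asymptotically.

u(n) grows faster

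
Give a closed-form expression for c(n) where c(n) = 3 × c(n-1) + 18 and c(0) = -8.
Recurrence: c(n) = 3 × c(n-1) + 18, initial: c(0) = -8.
Try c(n) = A·3ⁿ + C. Substituting: A·3ⁿ + C = 3(A·3ⁿ⁻¹ + C) + 18 = A·3ⁿ + 3C + 18, so C = 3C + 18, giving C = -9. Then c(0) = A - 9 = -8 gives A = 1.

c(n) = 3ⁿ - 9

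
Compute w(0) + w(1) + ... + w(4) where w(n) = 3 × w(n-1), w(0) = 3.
Computing the sequence terms: 3, 9, 27, 81, 243
Adding these values together:

363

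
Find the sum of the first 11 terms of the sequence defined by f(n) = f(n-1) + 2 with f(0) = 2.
Computing the sequence terms: 2, 4, 6, 8, 10, 12, 14, 16, 18, 20, 22
Adding these values together:

132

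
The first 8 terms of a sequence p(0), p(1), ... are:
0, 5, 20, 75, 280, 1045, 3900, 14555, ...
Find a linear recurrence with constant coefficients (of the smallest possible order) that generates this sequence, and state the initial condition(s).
Look for the lowest-order linear relation among consecutive terms.
Observation: p(n) - 4·p(n-1) - (-1)·p(n-2) = 0 holds for the shown terms, and no order-1 relation p(n) = α·p(n-1) + β fits.
Check at n=3: 4·20 + (-1)·5 = 75. ✓

p(n) = 4p(n-1) - p(n-2), p(0) = 0, p(1) = 5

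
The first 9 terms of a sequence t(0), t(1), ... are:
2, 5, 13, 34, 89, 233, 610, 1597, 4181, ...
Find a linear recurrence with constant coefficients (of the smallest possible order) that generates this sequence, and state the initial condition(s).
Look for the lowest-order linear relation among consecutive terms.
Observation: t(n) - 3·t(n-1) - (-1)·t(n-2) = 0 holds for the shown terms, and no order-1 relation t(n) = α·t(n-1) + β fits.
Check at n=3: 3·13 + (-1)·5 = 34. ✓

t(n) = 3t(n-1) - t(n-2), t(0) = 2, t(1) = 5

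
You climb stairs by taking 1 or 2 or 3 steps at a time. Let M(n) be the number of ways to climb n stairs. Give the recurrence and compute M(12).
Condition on the size of the last step (1 to 3): before it there were n-1, …, n-3 stairs climbed, and these cases are disjoint, so M(n) = M(n-1) + M(n-2) + M(n-3) (order-3 linear recurrence).
Initial conditions by direct count (compositions of i into parts ≤ 3): M(1) = 1; M(2) = 2; M(3) = 4.
Iterating the recurrence: M(4) = 7, M(5) = 13, M(6) = 24, M(7) = 44, M(8) = 81, M(9) = 149, M(10) = 274, M(11) = 504, M(12) = 927.

M(n) = M(n-1) + M(n-2) + M(n-3), M(1) = 1, M(2) = 2, M(3) = 4; M(12) = 927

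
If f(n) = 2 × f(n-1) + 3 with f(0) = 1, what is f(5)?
Computing step by step:
f(0) = 1
f(1) = 2 × 1 + 3 = 5
f(2) = 2 × 5 + 3 = 13
f(3) = 2 × 13 + 3 = 29
f(4) = 2 × 29 + 3 = 61
f(5) = 2 × 61 + 3 = 125

125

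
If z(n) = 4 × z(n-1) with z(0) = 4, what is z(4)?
Computing step by step:
z(0) = 4
z(1) = 4 × 4 = 16
z(2) = 4 × 16 = 64
z(3) = 4 × 64 = 256
z(4) = 4 × 256 = 1024

1024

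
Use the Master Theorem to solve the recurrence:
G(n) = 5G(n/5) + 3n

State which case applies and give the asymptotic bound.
Master Theorem template: G(n) = a·G(n/b) + f(n).
Here: a=5, b=5, f(n)=3n
Compute log_b(a) = log_5(5) = 1.
f(n) = 3n = Θ(n). Case 2: G(n) = Θ(n log n).

Case 2: G(n) = Θ(n log n)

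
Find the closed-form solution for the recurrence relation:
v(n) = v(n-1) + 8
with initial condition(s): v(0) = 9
Recurrence: v(n) = v(n-1) + 8, initial: v(0) = 9.
Each step adds 8, so v(n) = v(0) + 8n = 8n + 9.

v(n) = 8n + 9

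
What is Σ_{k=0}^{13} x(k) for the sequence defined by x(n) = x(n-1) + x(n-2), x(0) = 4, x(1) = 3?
Computing the sequence terms: 4, 3, 7, 10, 17, 27, 44, 71, 115, 186, 301, 487, 788, 1275
Adding these values together:

3335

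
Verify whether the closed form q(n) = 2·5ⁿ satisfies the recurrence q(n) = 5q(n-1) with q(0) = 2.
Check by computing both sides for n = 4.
From the recurrence with q(0) = 2:
  q(0) = 2, q(1) = 10, q(2) = 50, q(3) = 250, q(4) = 1250
  so the recurrence gives q(4) = 1250.
From the proposed closed form q(n) = 2·5ⁿ:
  q(4) = 1250.
Both sides give 1250 at n = 4, and the initial condition(s) match, so the closed form is consistent.

Yes, the closed form is correct.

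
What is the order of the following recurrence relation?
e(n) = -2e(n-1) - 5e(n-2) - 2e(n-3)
The order is the largest lag k for which e(n-k) appears. Here the deepest term is e(n-3), so the order is 3.

Order 3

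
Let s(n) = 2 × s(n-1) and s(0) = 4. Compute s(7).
Computing step by step:
s(0) = 4
s(1) = 2 × 4 = 8
s(2) = 2 × 8 = 16
s(3) = 2 × 16 = 32
s(4) = 2 × 32 = 64
s(5) = 2 × 64 = 128
s(6) = 2 × 128 = 256
s(7) = 2 × 256 = 512

512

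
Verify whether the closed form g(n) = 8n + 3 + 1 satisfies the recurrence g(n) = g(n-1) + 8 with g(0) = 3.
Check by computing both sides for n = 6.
From the recurrence with g(0) = 3:
  g(0) = 3, g(1) = 11, g(2) = 19, g(3) = 27, g(4) = 35, g(5) = 43, g(6) = 51
  so the recurrence gives g(6) = 51.
From the proposed closed form g(n) = 8n + 3 + 1:
  g(6) = 52.
The recurrence gives 51 but the closed form gives 52, so the closed form does not satisfy the recurrence.

No, the closed form is incorrect.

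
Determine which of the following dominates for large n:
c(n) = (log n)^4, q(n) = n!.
Comparing growth rates:
Growth-rate hierarchy: log n ≺ any polynomial ≺ any exponential cⁿ (c>1) ≺ n! ≺ nⁿ.
factorial dominates polylogarithmic (log n)^4 asymptotically.

q(n) grows faster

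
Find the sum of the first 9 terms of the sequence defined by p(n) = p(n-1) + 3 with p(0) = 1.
Computing the sequence terms: 1, 4, 7, 10, 13, 16, 19, 22, 25
Adding these values together:

117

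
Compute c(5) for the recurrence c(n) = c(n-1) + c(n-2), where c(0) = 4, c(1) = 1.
Computing the sequence terms:
4, 1, 5, 6, 11, 17

17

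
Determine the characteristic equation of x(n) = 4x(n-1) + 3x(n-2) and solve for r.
Substitute x(n) = rⁿ and divide through by rⁿ⁻²: r² - 4r - 3 = 0
Discriminant: 4² + 4·3 = 28, not a perfect square, so by the quadratic formula r = (4 ± √28)/2.
General solution: x(n) = A·r₁ⁿ + B·r₂ⁿ where r₁,r₂ = (4 ± √28)/2

Characteristic: r² - 4r - 3 = 0, Roots: r = (4 ± √28)/2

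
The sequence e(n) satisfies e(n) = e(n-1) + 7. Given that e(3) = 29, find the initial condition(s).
e(3) = e(0) + 3·7, so e(0) = 29 - 21 = 8.

e(0) = 8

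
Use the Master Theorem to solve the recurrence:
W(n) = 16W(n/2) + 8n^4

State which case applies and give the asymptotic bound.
Master Theorem template: W(n) = a·W(n/b) + f(n).
Here: a=16, b=2, f(n)=8n^4
Compute log_b(a) = log_2(16) = 4.
f(n) = 8n^4 = Θ(n^4). Case 2: W(n) = Θ(n^4 log n).

Case 2: W(n) = Θ(n^4 log n)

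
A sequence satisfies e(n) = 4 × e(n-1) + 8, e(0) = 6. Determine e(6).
Computing step by step:
e(0) = 6
e(1) = 4 × 6 + 8 = 32
e(2) = 4 × 32 + 8 = 136
e(3) = 4 × 136 + 8 = 552
e(4) = 4 × 552 + 8 = 2216
e(5) = 4 × 2216 + 8 = 8872
e(6) = 4 × 8872 + 8 = 35496

35496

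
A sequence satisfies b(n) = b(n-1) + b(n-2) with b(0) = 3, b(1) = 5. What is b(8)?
Computing the sequence terms:
3, 5, 8, 13, 21, 34, 55, 89, 144

144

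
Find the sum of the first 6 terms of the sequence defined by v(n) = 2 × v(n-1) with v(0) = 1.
Computing the sequence terms: 1, 2, 4, 8, 16, 32
Adding these values together:

63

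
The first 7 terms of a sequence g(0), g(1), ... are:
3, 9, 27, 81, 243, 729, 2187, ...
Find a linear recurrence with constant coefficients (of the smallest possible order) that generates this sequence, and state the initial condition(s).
Look for the lowest-order linear relation among consecutive terms.
Observation: each term is 3× the previous.
Check at n=2: 3·9 = 27. ✓

g(n) = 3 × g(n-1), g(0) = 3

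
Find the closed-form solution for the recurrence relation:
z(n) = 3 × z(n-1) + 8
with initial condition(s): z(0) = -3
Recurrence: z(n) = 3 × z(n-1) + 8, initial: z(0) = -3.
Try z(n) = A·3ⁿ + C. Substituting: A·3ⁿ + C = 3(A·3ⁿ⁻¹ + C) + 8 = A·3ⁿ + 3C + 8, so C = 3C + 8, giving C = -4. Then z(0) = A - 4 = -3 gives A = 1.

z(n) = 3ⁿ - 4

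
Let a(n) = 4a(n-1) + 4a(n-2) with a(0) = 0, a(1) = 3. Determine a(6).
Computing the sequence terms:
0, 3, 12, 60, 288, 1392, 6720

6720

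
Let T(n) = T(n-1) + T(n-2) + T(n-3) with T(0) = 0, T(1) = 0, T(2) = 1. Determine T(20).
Computing the sequence terms:
0, 0, 1, 1, 2, 4, 7, 13, 24, 44, 81, 149, 274, 504, 927, 1705, 3136, 5768, 10609, 19513, 35890

35890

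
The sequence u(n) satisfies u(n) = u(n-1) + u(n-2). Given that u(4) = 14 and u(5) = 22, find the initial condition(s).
Work backwards using u(k) = u(k+2) - u(k+1):
u(3) = u(5) - u(4) = 22 - 14 = 8
u(2) = u(4) - u(3) = 14 - 8 = 6
u(1) = u(3) - u(2) = 8 - 6 = 2
u(0) = u(2) - u(1) = 6 - 2 = 4

u(0) = 4, u(1) = 2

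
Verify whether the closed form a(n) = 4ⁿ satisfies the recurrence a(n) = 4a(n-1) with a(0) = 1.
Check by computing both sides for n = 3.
From the recurrence with a(0) = 1:
  a(0) = 1, a(1) = 4, a(2) = 16, a(3) = 64
  so the recurrence gives a(3) = 64.
From the proposed closed form a(n) = 4ⁿ:
  a(3) = 64.
Both sides give 64 at n = 3, and the initial condition(s) match, so the closed form is consistent.

Yes, the closed form is correct.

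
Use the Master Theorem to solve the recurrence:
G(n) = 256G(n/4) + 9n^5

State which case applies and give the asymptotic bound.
Master Theorem template: G(n) = a·G(n/b) + f(n).
Here: a=256, b=4, f(n)=9n^5
Compute log_b(a) = log_4(256) = 4.
f(n) = 9n^5 = Ω(n^(4+ε)) with ε = 1, and the regularity condition holds (a·f(n/b) = (a/b^5)·f(n) with a/b^5 = 4^-1 < 1). Case 3: G(n) = Θ(f(n)) = Θ(n^5).

Case 3: G(n) = Θ(n^5)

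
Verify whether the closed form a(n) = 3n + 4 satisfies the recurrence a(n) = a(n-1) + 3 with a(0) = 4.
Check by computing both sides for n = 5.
From the recurrence with a(0) = 4:
  a(0) = 4, a(1) = 7, a(2) = 10, a(3) = 13, a(4) = 16, a(5) = 19
  so the recurrence gives a(5) = 19.
From the proposed closed form a(n) = 3n + 4:
  a(5) = 19.
Both sides give 19 at n = 5, and the initial condition(s) match, so the closed form is consistent.

Yes, the closed form is correct.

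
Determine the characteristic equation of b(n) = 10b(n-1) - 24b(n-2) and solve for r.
Substitute b(n) = rⁿ and divide through by rⁿ⁻²: r² - 10r + 24 = 0
Factor: (r - 6)(r - 4) = 0, so r = 6, 4.
General solution: b(n) = A·6ⁿ + B·4ⁿ

Characteristic: r² - 10r + 24 = 0, Roots: r = 6, 4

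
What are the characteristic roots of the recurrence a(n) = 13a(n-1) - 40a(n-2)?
Substitute a(n) = rⁿ and divide through by rⁿ⁻²: r² - 13r + 40 = 0
Factor: (r - 8)(r - 5) = 0, so r = 8, 5.
General solution: a(n) = A·8ⁿ + B·5ⁿ

Characteristic: r² - 13r + 40 = 0, Roots: r = 8, 5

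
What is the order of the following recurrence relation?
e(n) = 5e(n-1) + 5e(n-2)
The order is the largest lag k for which e(n-k) appears. Here the deepest term is e(n-2), so the order is 2.

Order 2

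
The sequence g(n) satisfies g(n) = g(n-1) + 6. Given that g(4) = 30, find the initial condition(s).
g(4) = g(0) + 4·6, so g(0) = 30 - 24 = 6.

g(0) = 6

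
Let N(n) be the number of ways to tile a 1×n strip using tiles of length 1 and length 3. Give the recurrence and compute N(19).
Condition on the last tile: it has length 1 (leaving a 1×(n-1) strip) or length 3 (leaving a 1×(n-3) strip), so N(n) = N(n-1) + N(n-3) (order-3 linear recurrence).
For 0 ≤ i < 3 only unit tiles fit, so N(i) = 1.
Iterating the recurrence: N(3) = 2, N(4) = 3, N(5) = 4, N(6) = 6, N(7) = 9, N(8) = 13, N(9) = 19, N(10) = 28, N(11) = 41, N(12) = 60, N(13) = 88, N(14) = 129, N(15) = 189, N(16) = 277, N(17) = 406, N(18) = 595, N(19) = 872.

N(n) = N(n-1) + N(n-3), with N(i) = 1 for 0 ≤ i < 3; N(19) = 872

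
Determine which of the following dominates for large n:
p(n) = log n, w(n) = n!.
Comparing growth rates:
Growth-rate hierarchy: log n ≺ any polynomial ≺ any exponential cⁿ (c>1) ≺ n! ≺ nⁿ.
factorial dominates logarithmic asymptotically.

w(n) grows faster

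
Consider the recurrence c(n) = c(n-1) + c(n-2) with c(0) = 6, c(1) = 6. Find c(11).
Computing the sequence terms:
6, 6, 12, 18, 30, 48, 78, 126, 204, 330, 534, 864

864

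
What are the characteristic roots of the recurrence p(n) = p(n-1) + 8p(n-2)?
Substitute p(n) = rⁿ and divide through by rⁿ⁻²: r² - r - 8 = 0
Discriminant: 1² + 4·8 = 33, not a perfect square, so by the quadratic formula r = (1 ± √33)/2.
General solution: p(n) = A·r₁ⁿ + B·r₂ⁿ where r₁,r₂ = (1 ± √33)/2

Characteristic: r² - r - 8 = 0, Roots: r = (1 ± √33)/2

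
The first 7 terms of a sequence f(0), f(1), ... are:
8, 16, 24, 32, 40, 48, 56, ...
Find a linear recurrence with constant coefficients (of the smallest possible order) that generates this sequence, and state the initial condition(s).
Look for the lowest-order linear relation among consecutive terms.
Observation: consecutive differences are constant (= 8).
Check at n=2: 1·16 + 8 = 24. ✓

f(n) = f(n-1) + 8, f(0) = 8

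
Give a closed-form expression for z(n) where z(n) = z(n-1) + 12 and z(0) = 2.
Recurrence: z(n) = z(n-1) + 12, initial: z(0) = 2.
Each step adds 12, so z(n) = z(0) + 12n = 12n + 2.

z(n) = 12n + 2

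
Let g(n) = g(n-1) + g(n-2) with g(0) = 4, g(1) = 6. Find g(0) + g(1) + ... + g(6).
Computing the sequence terms: 4, 6, 10, 16, 26, 42, 68
Adding these values together:

172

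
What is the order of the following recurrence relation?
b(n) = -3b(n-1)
The order is the largest lag k for which b(n-k) appears. Here the deepest term is b(n-1), so the order is 1.

Order 1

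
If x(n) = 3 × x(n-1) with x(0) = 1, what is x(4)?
Computing step by step:
x(0) = 1
x(1) = 3 × 1 = 3
x(2) = 3 × 3 = 9
x(3) = 3 × 9 = 27
x(4) = 3 × 27 = 81

81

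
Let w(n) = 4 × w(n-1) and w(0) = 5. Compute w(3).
Computing step by step:
w(0) = 5
w(1) = 4 × 5 = 20
w(2) = 4 × 20 = 80
w(3) = 4 × 80 = 320

320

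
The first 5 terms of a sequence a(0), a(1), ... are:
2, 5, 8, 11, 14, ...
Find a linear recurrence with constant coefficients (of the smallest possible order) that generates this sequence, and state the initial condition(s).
Look for the lowest-order linear relation among consecutive terms.
Observation: consecutive differences are constant (= 3).
Check at n=2: 1·5 + 3 = 8. ✓

a(n) = a(n-1) + 3, a(0) = 2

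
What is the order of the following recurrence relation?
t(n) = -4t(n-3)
The order is the largest lag k for which t(n-k) appears. Here the deepest term is t(n-3), so the order is 3.

Order 3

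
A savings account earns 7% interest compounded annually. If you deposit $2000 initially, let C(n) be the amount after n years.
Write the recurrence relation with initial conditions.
Each year the balance grows by 7%, i.e. is multiplied by 1 + 7/100 = 1.07, so C(n) = 1.07 × C(n-1). The initial deposit gives C(0) = 2000.
Unrolling gives the closed form C(n) = 2000 × (1.07)ⁿ.

C(n) = 1.07 × C(n-1), C(0) = 2000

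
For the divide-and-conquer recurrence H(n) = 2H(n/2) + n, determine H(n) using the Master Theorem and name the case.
Master Theorem template: H(n) = a·H(n/b) + f(n).
Here: a=2, b=2, f(n)=n
Compute log_b(a) = log_2(2) = 1.
f(n) = n = Θ(n). Case 2: H(n) = Θ(n log n).

Case 2: H(n) = Θ(n log n)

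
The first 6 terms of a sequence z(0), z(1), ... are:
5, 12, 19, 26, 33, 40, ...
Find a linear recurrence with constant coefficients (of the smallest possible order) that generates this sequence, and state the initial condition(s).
Look for the lowest-order linear relation among consecutive terms.
Observation: consecutive differences are constant (= 7).
Check at n=2: 1·12 + 7 = 19. ✓

z(n) = z(n-1) + 7, z(0) = 5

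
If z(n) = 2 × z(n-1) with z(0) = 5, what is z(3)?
Computing step by step:
z(0) = 5
z(1) = 2 × 5 = 10
z(2) = 2 × 10 = 20
z(3) = 2 × 20 = 40

40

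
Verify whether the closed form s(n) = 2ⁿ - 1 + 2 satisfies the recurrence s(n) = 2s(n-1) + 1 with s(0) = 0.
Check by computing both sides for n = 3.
From the recurrence with s(0) = 0:
  s(0) = 0, s(1) = 1, s(2) = 3, s(3) = 7
  so the recurrence gives s(3) = 7.
From the proposed closed form s(n) = 2ⁿ - 1 + 2:
  s(3) = 9.
The recurrence gives 7 but the closed form gives 9, so the closed form does not satisfy the recurrence.

No, the closed form is incorrect.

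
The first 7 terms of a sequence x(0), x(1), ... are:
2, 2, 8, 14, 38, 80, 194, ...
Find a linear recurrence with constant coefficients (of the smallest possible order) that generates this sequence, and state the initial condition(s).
Look for the lowest-order linear relation among consecutive terms.
Observation: x(n) - 1·x(n-1) - (3)·x(n-2) = 0 holds for the shown terms, and no order-1 relation x(n) = α·x(n-1) + β fits.
Check at n=3: 1·8 + (3)·2 = 14. ✓

x(n) = x(n-1) + 3x(n-2), x(0) = 2, x(1) = 2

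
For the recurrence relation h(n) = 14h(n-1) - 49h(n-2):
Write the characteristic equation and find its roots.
Substitute h(n) = rⁿ and divide through by rⁿ⁻²: r² - 14r + 49 = 0
Factor: (r - 7)² = 0, so r = 7 (double root).
General solution: h(n) = (A + Bn)·7ⁿ

Characteristic: r² - 14r + 49 = 0, Roots: r = 7 (double root)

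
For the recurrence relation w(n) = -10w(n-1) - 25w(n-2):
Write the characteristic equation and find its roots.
Substitute w(n) = rⁿ and divide through by rⁿ⁻²: r² + 10r + 25 = 0
Factor: (r + 5)² = 0, so r = -5 (double root).
General solution: w(n) = (A + Bn)·(-5)ⁿ

Characteristic: r² + 10r + 25 = 0, Roots: r = -5 (double root)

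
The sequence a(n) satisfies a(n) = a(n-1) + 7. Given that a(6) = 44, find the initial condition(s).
a(6) = a(0) + 6·7, so a(0) = 44 - 42 = 2.

a(0) = 2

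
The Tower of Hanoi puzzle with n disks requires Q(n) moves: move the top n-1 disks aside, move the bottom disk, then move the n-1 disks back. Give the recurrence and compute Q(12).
Moving n disks = move the top n-1 disks aside (Q(n-1) moves) + move the largest disk (1 move) + move the n-1 disks back on top (Q(n-1) moves), so Q(n) = 2Q(n-1) + 1, with Q(1) = 1 (a single disk takes one move).
First terms: 1, 3, 7, 15, 31, 63, … — each is one less than a power of 2. Indeed Q(n) + 1 = 2(Q(n-1) + 1) with Q(1) + 1 = 2, so Q(n) + 1 = 2ⁿ and Q(n) = 2ⁿ - 1.
Hence Q(12) = 2^12 - 1 = 4096 - 1 = 4095.

Q(n) = 2Q(n-1) + 1, Q(1) = 1; Q(12) = 4095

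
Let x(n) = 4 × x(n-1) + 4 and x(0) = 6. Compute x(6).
Computing step by step:
x(0) = 6
x(1) = 4 × 6 + 4 = 28
x(2) = 4 × 28 + 4 = 116
x(3) = 4 × 116 + 4 = 468
x(4) = 4 × 468 + 4 = 1876
x(5) = 4 × 1876 + 4 = 7508
x(6) = 4 × 7508 + 4 = 30036

30036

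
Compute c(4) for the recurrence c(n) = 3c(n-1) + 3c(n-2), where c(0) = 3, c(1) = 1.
Computing the sequence terms:
3, 1, 12, 39, 153

153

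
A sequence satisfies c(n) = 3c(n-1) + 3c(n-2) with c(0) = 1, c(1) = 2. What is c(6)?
Computing the sequence terms:
1, 2, 9, 33, 126, 477, 1809

1809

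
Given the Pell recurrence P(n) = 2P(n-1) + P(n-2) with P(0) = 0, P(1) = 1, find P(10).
Computing the sequence terms:
0, 1, 2, 5, 12, 29, 70, 169, 408, 985, 2378

2378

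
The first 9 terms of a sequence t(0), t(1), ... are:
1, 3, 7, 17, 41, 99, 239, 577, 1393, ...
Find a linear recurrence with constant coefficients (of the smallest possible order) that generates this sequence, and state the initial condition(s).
Look for the lowest-order linear relation among consecutive terms.
Observation: t(n) - 2·t(n-1) - (1)·t(n-2) = 0 holds for the shown terms, and no order-1 relation t(n) = α·t(n-1) + β fits.
Check at n=3: 2·7 + (1)·3 = 17. ✓

t(n) = 2t(n-1) + t(n-2), t(0) = 1, t(1) = 3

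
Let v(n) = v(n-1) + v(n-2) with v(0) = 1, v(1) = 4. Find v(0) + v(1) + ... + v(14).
Computing the sequence terms: 1, 4, 5, 9, 14, 23, 37, 60, 97, 157, 254, 411, 665, 1076, 1741
Adding these values together:

4554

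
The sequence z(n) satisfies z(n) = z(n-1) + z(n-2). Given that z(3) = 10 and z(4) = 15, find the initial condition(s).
Work backwards using z(k) = z(k+2) - z(k+1):
z(2) = z(4) - z(3) = 15 - 10 = 5
z(1) = z(3) - z(2) = 10 - 5 = 5
z(0) = z(2) - z(1) = 5 - 5 = 0

z(0) = 0, z(1) = 5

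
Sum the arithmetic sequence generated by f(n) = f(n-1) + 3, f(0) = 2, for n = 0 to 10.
Computing the sequence terms: 2, 5, 8, 11, 14, 17, 20, 23, 26, 29, 32
Adding these values together:

187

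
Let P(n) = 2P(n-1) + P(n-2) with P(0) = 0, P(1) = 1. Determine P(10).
Computing the sequence terms:
0, 1, 2, 5, 12, 29, 70, 169, 408, 985, 2378

2378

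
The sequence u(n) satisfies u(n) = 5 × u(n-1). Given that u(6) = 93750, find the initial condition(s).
In general u(n) = 5ⁿ · u(0). At n = 6: u(0) = u(6) / 5^6 = 93750 / 15625 = 6.

u(0) = 6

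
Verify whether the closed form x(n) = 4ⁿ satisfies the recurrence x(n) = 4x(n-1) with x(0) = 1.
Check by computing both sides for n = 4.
From the recurrence with x(0) = 1:
  x(0) = 1, x(1) = 4, x(2) = 16, x(3) = 64, x(4) = 256
  so the recurrence gives x(4) = 256.
From the proposed closed form x(n) = 4ⁿ:
  x(4) = 256.
Both sides give 256 at n = 4, and the initial condition(s) match, so the closed form is consistent.

Yes, the closed form is correct.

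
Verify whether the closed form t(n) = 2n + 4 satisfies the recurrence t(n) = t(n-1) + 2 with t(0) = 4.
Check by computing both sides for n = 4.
From the recurrence with t(0) = 4:
  t(0) = 4, t(1) = 6, t(2) = 8, t(3) = 10, t(4) = 12
  so the recurrence gives t(4) = 12.
From the proposed closed form t(n) = 2n + 4:
  t(4) = 12.
Both sides give 12 at n = 4, and the initial condition(s) match, so the closed form is consistent.

Yes, the closed form is correct.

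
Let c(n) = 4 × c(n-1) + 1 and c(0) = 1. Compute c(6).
Computing step by step:
c(0) = 1
c(1) = 4 × 1 + 1 = 5
c(2) = 4 × 5 + 1 = 21
c(3) = 4 × 21 + 1 = 85
c(4) = 4 × 85 + 1 = 341
c(5) = 4 × 341 + 1 = 1365
c(6) = 4 × 1365 + 1 = 5461

5461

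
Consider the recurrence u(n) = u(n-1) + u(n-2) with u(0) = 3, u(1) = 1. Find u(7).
Computing the sequence terms:
3, 1, 4, 5, 9, 14, 23, 37

37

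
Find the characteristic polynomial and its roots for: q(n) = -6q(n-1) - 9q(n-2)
Substitute q(n) = rⁿ and divide through by rⁿ⁻²: r² + 6r + 9 = 0
Factor: (r + 3)² = 0, so r = -3 (double root).
General solution: q(n) = (A + Bn)·(-3)ⁿ

Characteristic: r² + 6r + 9 = 0, Roots: r = -3 (double root)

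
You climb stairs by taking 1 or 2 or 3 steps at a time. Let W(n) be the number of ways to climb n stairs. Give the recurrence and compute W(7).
Condition on the size of the last step (1 to 3): before it there were n-1, …, n-3 stairs climbed, and these cases are disjoint, so W(n) = W(n-1) + W(n-2) + W(n-3) (order-3 linear recurrence).
Initial conditions by direct count (compositions of i into parts ≤ 3): W(1) = 1; W(2) = 2; W(3) = 4.
Iterating the recurrence: W(4) = 7, W(5) = 13, W(6) = 24, W(7) = 44.

W(n) = W(n-1) + W(n-2) + W(n-3), W(1) = 1, W(2) = 2, W(3) = 4; W(7) = 44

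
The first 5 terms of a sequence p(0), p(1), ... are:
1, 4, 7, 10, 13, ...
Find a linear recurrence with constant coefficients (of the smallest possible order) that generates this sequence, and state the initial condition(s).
Look for the lowest-order linear relation among consecutive terms.
Observation: consecutive differences are constant (= 3).
Check at n=2: 1·4 + 3 = 7. ✓

p(n) = p(n-1) + 3, p(0) = 1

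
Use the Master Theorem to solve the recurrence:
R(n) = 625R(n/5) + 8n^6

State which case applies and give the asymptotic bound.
Master Theorem template: R(n) = a·R(n/b) + f(n).
Here: a=625, b=5, f(n)=8n^6
Compute log_b(a) = log_5(625) = 4.
f(n) = 8n^6 = Ω(n^(4+ε)) with ε = 2, and the regularity condition holds (a·f(n/b) = (a/b^6)·f(n) with a/b^6 = 5^-2 < 1). Case 3: R(n) = Θ(f(n)) = Θ(n^6).

Case 3: R(n) = Θ(n^6)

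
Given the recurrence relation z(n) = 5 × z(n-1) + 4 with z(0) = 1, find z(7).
Computing step by step:
z(0) = 1
z(1) = 5 × 1 + 4 = 9
z(2) = 5 × 9 + 4 = 49
z(3) = 5 × 49 + 4 = 249
z(4) = 5 × 249 + 4 = 1249
z(5) = 5 × 1249 + 4 = 6249
z(6) = 5 × 6249 + 4 = 31249
z(7) = 5 × 31249 + 4 = 156249

156249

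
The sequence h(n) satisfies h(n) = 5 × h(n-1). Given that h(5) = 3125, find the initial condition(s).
In general h(n) = 5ⁿ · h(0). At n = 5: h(0) = h(5) / 5^5 = 3125 / 3125 = 1.

h(0) = 1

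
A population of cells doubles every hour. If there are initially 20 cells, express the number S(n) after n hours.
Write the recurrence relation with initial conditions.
Each hour multiplies the count by 2, so the count after n hours depends only on the count after n-1 hours: S(n) = 2 × S(n-1). The starting count gives S(0) = 20.
Unrolling n times gives the closed form S(n) = 20 × 2ⁿ.

S(n) = 2 × S(n-1), S(0) = 20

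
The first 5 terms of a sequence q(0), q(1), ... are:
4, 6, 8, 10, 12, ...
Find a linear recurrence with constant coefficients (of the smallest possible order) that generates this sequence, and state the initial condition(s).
Look for the lowest-order linear relation among consecutive terms.
Observation: consecutive differences are constant (= 2).
Check at n=2: 1·6 + 2 = 8. ✓

q(n) = q(n-1) + 2, q(0) = 4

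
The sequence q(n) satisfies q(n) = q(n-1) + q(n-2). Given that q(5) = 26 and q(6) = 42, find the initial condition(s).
Work backwards using q(k) = q(k+2) - q(k+1):
q(4) = q(6) - q(5) = 42 - 26 = 16
q(3) = q(5) - q(4) = 26 - 16 = 10
q(2) = q(4) - q(3) = 16 - 10 = 6
q(1) = q(3) - q(2) = 10 - 6 = 4
q(0) = q(2) - q(1) = 6 - 4 = 2

q(0) = 2, q(1) = 4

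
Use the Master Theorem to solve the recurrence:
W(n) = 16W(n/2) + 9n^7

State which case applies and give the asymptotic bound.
Master Theorem template: W(n) = a·W(n/b) + f(n).
Here: a=16, b=2, f(n)=9n^7
Compute log_b(a) = log_2(16) = 4.
f(n) = 9n^7 = Ω(n^(4+ε)) with ε = 3, and the regularity condition holds (a·f(n/b) = (a/b^7)·f(n) with a/b^7 = 2^-3 < 1). Case 3: W(n) = Θ(f(n)) = Θ(n^7).

Case 3: W(n) = Θ(n^7)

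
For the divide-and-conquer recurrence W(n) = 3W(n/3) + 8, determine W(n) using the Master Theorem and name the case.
Master Theorem template: W(n) = a·W(n/b) + f(n).
Here: a=3, b=3, f(n)=8
Compute log_b(a) = log_3(3) = 1.
f(n) = 8 = O(n^(1-ε)) with ε = 1. Case 1: W(n) = Θ(n^log_b(a)) = Θ(n).

Case 1: W(n) = Θ(n)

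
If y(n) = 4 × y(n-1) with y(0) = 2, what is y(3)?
Computing step by step:
y(0) = 2
y(1) = 4 × 2 = 8
y(2) = 4 × 8 = 32
y(3) = 4 × 32 = 128

128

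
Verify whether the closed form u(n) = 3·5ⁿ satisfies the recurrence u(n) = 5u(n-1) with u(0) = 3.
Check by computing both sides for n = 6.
From the recurrence with u(0) = 3:
  u(0) = 3, u(1) = 15, u(2) = 75, u(3) = 375, u(4) = 1875, u(5) = 9375, u(6) = 46875
  so the recurrence gives u(6) = 46875.
From the proposed closed form u(n) = 3·5ⁿ:
  u(6) = 46875.
Both sides give 46875 at n = 6, and the initial condition(s) match, so the closed form is consistent.

Yes, the closed form is correct.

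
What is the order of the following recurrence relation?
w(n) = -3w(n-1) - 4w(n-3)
The order is the largest lag k for which w(n-k) appears. Here the deepest term is w(n-3), so the order is 3.

Order 3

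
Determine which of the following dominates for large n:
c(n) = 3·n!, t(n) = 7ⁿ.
Comparing growth rates:
Growth-rate hierarchy: log n ≺ any polynomial ≺ any exponential cⁿ (c>1) ≺ n! ≺ nⁿ.
factorial dominates exponential base 7 asymptotically.

c(n) grows faster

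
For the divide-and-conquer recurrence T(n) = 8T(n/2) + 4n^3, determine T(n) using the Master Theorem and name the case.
Master Theorem template: T(n) = a·T(n/b) + f(n).
Here: a=8, b=2, f(n)=4n^3
Compute log_b(a) = log_2(8) = 3.
f(n) = 4n^3 = Θ(n^3). Case 2: T(n) = Θ(n^3 log n).

Case 2: T(n) = Θ(n^3 log n)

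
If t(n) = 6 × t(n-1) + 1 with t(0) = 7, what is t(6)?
Computing step by step:
t(0) = 7
t(1) = 6 × 7 + 1 = 43
t(2) = 6 × 43 + 1 = 259
t(3) = 6 × 259 + 1 = 1555
t(4) = 6 × 1555 + 1 = 9331
t(5) = 6 × 9331 + 1 = 55987
t(6) = 6 × 55987 + 1 = 335923

335923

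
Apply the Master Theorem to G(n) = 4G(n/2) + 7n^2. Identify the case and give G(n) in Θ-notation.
Master Theorem template: G(n) = a·G(n/b) + f(n).
Here: a=4, b=2, f(n)=7n^2
Compute log_b(a) = log_2(4) = 2.
f(n) = 7n^2 = Θ(n^2). Case 2: G(n) = Θ(n^2 log n).

Case 2: G(n) = Θ(n^2 log n)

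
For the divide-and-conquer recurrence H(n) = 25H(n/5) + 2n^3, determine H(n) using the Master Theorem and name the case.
Master Theorem template: H(n) = a·H(n/b) + f(n).
Here: a=25, b=5, f(n)=2n^3
Compute log_b(a) = log_5(25) = 2.
f(n) = 2n^3 = Ω(n^(2+ε)) with ε = 1, and the regularity condition holds (a·f(n/b) = (a/b^3)·f(n) with a/b^3 = 5^-1 < 1). Case 3: H(n) = Θ(f(n)) = Θ(n^3).

Case 3: H(n) = Θ(n^3)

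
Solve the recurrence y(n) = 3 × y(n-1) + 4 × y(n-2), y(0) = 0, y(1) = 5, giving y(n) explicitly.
Recurrence: y(n) = 3 × y(n-1) + 4 × y(n-2), initial: y(0) = 0, y(1) = 5.
Characteristic equation: r² - 3r - 4 = 0, which factors as (r - 4)(r + 1) = 0, so r = 4, -1. General solution y(n) = A·4ⁿ + B·(-1)ⁿ. From y(0) = 0: A + B = 0. From y(1) = 5: 4A - 1B = 5. Solving gives A = 1, B = -1.

y(n) = 4ⁿ - (-1)ⁿ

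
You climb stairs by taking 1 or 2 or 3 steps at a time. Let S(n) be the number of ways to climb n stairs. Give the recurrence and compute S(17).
Condition on the size of the last step (1 to 3): before it there were n-1, …, n-3 stairs climbed, and these cases are disjoint, so S(n) = S(n-1) + S(n-2) + S(n-3) (order-3 linear recurrence).
Initial conditions by direct count (compositions of i into parts ≤ 3): S(1) = 1; S(2) = 2; S(3) = 4.
Iterating the recurrence: S(4) = 7, S(5) = 13, S(6) = 24, S(7) = 44, S(8) = 81, S(9) = 149, S(10) = 274, S(11) = 504, S(12) = 927, S(13) = 1705, S(14) = 3136, S(15) = 5768, S(16) = 10609, S(17) = 19513.

S(n) = S(n-1) + S(n-2) + S(n-3), S(1) = 1, S(2) = 2, S(3) = 4; S(17) = 19513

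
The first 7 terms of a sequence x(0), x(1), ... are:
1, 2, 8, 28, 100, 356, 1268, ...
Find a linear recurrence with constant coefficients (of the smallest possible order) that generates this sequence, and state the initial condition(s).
Look for the lowest-order linear relation among consecutive terms.
Observation: x(n) - 3·x(n-1) - (2)·x(n-2) = 0 holds for the shown terms, and no order-1 relation x(n) = α·x(n-1) + β fits.
Check at n=3: 3·8 + (2)·2 = 28. ✓

x(n) = 3x(n-1) + 2x(n-2), x(0) = 1, x(1) = 2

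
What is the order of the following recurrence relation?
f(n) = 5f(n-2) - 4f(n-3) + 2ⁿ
The order is the largest lag k for which f(n-k) appears. Here the deepest term is f(n-3) (the 2ⁿ term is non-homogeneous and does not affect the order), so the order is 3.

Order 3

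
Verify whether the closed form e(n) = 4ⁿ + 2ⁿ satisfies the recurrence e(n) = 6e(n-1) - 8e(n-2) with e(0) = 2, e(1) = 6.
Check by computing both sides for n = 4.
From the recurrence with e(0) = 2, e(1) = 6:
  e(0) = 2, e(1) = 6, e(2) = 20, e(3) = 72, e(4) = 272
  so the recurrence gives e(4) = 272.
From the proposed closed form e(n) = 4ⁿ + 2ⁿ:
  e(4) = 272.
Both sides give 272 at n = 4, and the initial condition(s) match, so the closed form is consistent.

Yes, the closed form is correct.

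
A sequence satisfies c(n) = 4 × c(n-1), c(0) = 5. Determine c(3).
Computing step by step:
c(0) = 5
c(1) = 4 × 5 = 20
c(2) = 4 × 20 = 80
c(3) = 4 × 80 = 320

320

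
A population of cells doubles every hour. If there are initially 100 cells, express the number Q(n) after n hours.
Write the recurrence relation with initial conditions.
Each hour multiplies the count by 2, so the count after n hours depends only on the count after n-1 hours: Q(n) = 2 × Q(n-1). The starting count gives Q(0) = 100.
Unrolling n times gives the closed form Q(n) = 100 × 2ⁿ.

Q(n) = 2 × Q(n-1), Q(0) = 100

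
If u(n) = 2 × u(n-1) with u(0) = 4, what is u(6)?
Computing step by step:
u(0) = 4
u(1) = 2 × 4 = 8
u(2) = 2 × 8 = 16
u(3) = 2 × 16 = 32
u(4) = 2 × 32 = 64
u(5) = 2 × 64 = 128
u(6) = 2 × 128 = 256

256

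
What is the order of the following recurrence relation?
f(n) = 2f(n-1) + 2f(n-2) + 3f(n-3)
The order is the largest lag k for which f(n-k) appears. Here the deepest term is f(n-3), so the order is 3.

Order 3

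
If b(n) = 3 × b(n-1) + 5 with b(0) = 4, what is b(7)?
Computing step by step:
b(0) = 4
b(1) = 3 × 4 + 5 = 17
b(2) = 3 × 17 + 5 = 56
b(3) = 3 × 56 + 5 = 173
b(4) = 3 × 173 + 5 = 524
b(5) = 3 × 524 + 5 = 1577
b(6) = 3 × 1577 + 5 = 4736
b(7) = 3 × 4736 + 5 = 14213

14213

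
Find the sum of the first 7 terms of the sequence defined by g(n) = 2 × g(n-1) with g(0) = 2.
Computing the sequence terms: 2, 4, 8, 16, 32, 64, 128
Adding these values together:

254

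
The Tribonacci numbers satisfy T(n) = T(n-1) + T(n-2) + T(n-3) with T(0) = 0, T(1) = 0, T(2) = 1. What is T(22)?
Computing the sequence terms:
0, 0, 1, 1, 2, 4, 7, 13, 24, 44, 81, 149, 274, 504, 927, 1705, 3136, 5768, 10609, 19513, 35890, 66012, 121415

121415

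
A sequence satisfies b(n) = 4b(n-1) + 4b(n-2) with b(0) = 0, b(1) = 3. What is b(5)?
Computing the sequence terms:
0, 3, 12, 60, 288, 1392

1392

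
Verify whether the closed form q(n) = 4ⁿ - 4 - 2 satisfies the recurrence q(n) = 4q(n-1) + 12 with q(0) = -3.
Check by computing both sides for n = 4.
From the recurrence with q(0) = -3:
  q(0) = -3, q(1) = 0, q(2) = 12, q(3) = 60, q(4) = 252
  so the recurrence gives q(4) = 252.
From the proposed closed form q(n) = 4ⁿ - 4 - 2:
  q(4) = 250.
The recurrence gives 252 but the closed form gives 250, so the closed form does not satisfy the recurrence.

No, the closed form is incorrect.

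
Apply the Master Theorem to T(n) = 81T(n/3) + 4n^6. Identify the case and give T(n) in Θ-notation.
Master Theorem template: T(n) = a·T(n/b) + f(n).
Here: a=81, b=3, f(n)=4n^6
Compute log_b(a) = log_3(81) = 4.
f(n) = 4n^6 = Ω(n^(4+ε)) with ε = 2, and the regularity condition holds (a·f(n/b) = (a/b^6)·f(n) with a/b^6 = 3^-2 < 1). Case 3: T(n) = Θ(f(n)) = Θ(n^6).

Case 3: T(n) = Θ(n^6)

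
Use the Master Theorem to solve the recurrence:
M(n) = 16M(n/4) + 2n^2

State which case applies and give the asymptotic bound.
Master Theorem template: M(n) = a·M(n/b) + f(n).
Here: a=16, b=4, f(n)=2n^2
Compute log_b(a) = log_4(16) = 2.
f(n) = 2n^2 = Θ(n^2). Case 2: M(n) = Θ(n^2 log n).

Case 2: M(n) = Θ(n^2 log n)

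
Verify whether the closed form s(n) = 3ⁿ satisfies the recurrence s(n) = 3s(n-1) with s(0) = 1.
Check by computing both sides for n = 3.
From the recurrence with s(0) = 1:
  s(0) = 1, s(1) = 3, s(2) = 9, s(3) = 27
  so the recurrence gives s(3) = 27.
From the proposed closed form s(n) = 3ⁿ:
  s(3) = 27.
Both sides give 27 at n = 3, and the initial condition(s) match, so the closed form is consistent.

Yes, the closed form is correct.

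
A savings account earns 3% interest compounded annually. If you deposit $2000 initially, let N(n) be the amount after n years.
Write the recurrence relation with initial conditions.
Each year the balance grows by 3%, i.e. is multiplied by 1 + 3/100 = 1.03, so N(n) = 1.03 × N(n-1). The initial deposit gives N(0) = 2000.
Unrolling gives the closed form N(n) = 2000 × (1.03)ⁿ.

N(n) = 1.03 × N(n-1), N(0) = 2000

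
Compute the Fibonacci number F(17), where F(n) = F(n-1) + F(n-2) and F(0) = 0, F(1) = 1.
Computing the sequence terms:
0, 1, 1, 2, 3, 5, 8, 13, 21, 34, 55, 89, 144, 233, 377, 610, 987, 1597

1597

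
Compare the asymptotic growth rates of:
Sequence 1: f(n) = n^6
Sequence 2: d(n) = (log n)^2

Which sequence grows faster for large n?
Comparing growth rates:
Growth-rate hierarchy: log n ≺ any polynomial ≺ any exponential cⁿ (c>1) ≺ n! ≺ nⁿ.
polynomial degree 6 dominates polylogarithmic (log n)^2 asymptotically.

f(n) grows faster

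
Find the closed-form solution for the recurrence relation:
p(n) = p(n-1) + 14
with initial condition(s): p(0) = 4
Recurrence: p(n) = p(n-1) + 14, initial: p(0) = 4.
Each step adds 14, so p(n) = p(0) + 14n = 14n + 4.

p(n) = 14n + 4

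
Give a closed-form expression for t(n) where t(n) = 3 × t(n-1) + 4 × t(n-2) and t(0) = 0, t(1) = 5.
Recurrence: t(n) = 3 × t(n-1) + 4 × t(n-2), initial: t(0) = 0, t(1) = 5.
Characteristic equation: r² - 3r - 4 = 0, which factors as (r - 4)(r + 1) = 0, so r = 4, -1. General solution t(n) = A·4ⁿ + B·(-1)ⁿ. From t(0) = 0: A + B = 0. From t(1) = 5: 4A - 1B = 5. Solving gives A = 1, B = -1.

t(n) = 4ⁿ - (-1)ⁿ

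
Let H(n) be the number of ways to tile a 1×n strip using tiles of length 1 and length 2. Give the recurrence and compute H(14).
Condition on the last tile: it has length 1 (leaving a 1×(n-1) strip) or length 2 (leaving a 1×(n-2) strip), so H(n) = H(n-1) + H(n-2) (order-2 linear recurrence).
For 0 ≤ i < 2 only unit tiles fit, so H(i) = 1.
Iterating the recurrence: H(2) = 2, H(3) = 3, H(4) = 5, H(5) = 8, H(6) = 13, H(7) = 21, H(8) = 34, H(9) = 55, H(10) = 89, H(11) = 144, H(12) = 233, H(13) = 377, H(14) = 610.

H(n) = H(n-1) + H(n-2), with H(i) = 1 for 0 ≤ i < 2; H(14) = 610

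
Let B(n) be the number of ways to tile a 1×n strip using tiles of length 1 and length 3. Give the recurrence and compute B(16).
Condition on the last tile: it has length 1 (leaving a 1×(n-1) strip) or length 3 (leaving a 1×(n-3) strip), so B(n) = B(n-1) + B(n-3) (order-3 linear recurrence).
For 0 ≤ i < 3 only unit tiles fit, so B(i) = 1.
Iterating the recurrence: B(3) = 2, B(4) = 3, B(5) = 4, B(6) = 6, B(7) = 9, B(8) = 13, B(9) = 19, B(10) = 28, B(11) = 41, B(12) = 60, B(13) = 88, B(14) = 129, B(15) = 189, B(16) = 277.

B(n) = B(n-1) + B(n-3), with B(i) = 1 for 0 ≤ i < 3; B(16) = 277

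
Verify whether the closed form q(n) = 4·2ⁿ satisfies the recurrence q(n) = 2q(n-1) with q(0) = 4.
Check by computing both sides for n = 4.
From the recurrence with q(0) = 4:
  q(0) = 4, q(1) = 8, q(2) = 16, q(3) = 32, q(4) = 64
  so the recurrence gives q(4) = 64.
From the proposed closed form q(n) = 4·2ⁿ:
  q(4) = 64.
Both sides give 64 at n = 4, and the initial condition(s) match, so the closed form is consistent.

Yes, the closed form is correct.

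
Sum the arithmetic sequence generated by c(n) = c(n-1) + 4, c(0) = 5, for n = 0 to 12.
Computing the sequence terms: 5, 9, 13, 17, 21, 25, 29, 33, 37, 41, 45, 49, 53
Adding these values together:

377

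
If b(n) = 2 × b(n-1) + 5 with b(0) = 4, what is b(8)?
Computing step by step:
b(0) = 4
b(1) = 2 × 4 + 5 = 13
b(2) = 2 × 13 + 5 = 31
b(3) = 2 × 31 + 5 = 67
b(4) = 2 × 67 + 5 = 139
b(5) = 2 × 139 + 5 = 283
b(6) = 2 × 283 + 5 = 571
b(7) = 2 × 571 + 5 = 1147
b(8) = 2 × 1147 + 5 = 2299

2299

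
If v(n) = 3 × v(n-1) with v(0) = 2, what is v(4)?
Computing step by step:
v(0) = 2
v(1) = 3 × 2 = 6
v(2) = 3 × 6 = 18
v(3) = 3 × 18 = 54
v(4) = 3 × 54 = 162

162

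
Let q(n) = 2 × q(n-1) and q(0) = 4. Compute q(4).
Computing step by step:
q(0) = 4
q(1) = 2 × 4 = 8
q(2) = 2 × 8 = 16
q(3) = 2 × 16 = 32
q(4) = 2 × 32 = 64

64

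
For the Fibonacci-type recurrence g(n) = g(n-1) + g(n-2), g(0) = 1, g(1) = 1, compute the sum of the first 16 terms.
Computing the sequence terms: 1, 1, 2, 3, 5, 8, 13, 21, 34, 55, 89, 144, 233, 377, 610, 987
Adding these values together:

2583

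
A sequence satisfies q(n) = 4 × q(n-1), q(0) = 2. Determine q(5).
Computing step by step:
q(0) = 2
q(1) = 4 × 2 = 8
q(2) = 4 × 8 = 32
q(3) = 4 × 32 = 128
q(4) = 4 × 128 = 512
q(5) = 4 × 512 = 2048

2048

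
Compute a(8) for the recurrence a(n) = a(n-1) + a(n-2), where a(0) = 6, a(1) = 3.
Computing the sequence terms:
6, 3, 9, 12, 21, 33, 54, 87, 141

141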